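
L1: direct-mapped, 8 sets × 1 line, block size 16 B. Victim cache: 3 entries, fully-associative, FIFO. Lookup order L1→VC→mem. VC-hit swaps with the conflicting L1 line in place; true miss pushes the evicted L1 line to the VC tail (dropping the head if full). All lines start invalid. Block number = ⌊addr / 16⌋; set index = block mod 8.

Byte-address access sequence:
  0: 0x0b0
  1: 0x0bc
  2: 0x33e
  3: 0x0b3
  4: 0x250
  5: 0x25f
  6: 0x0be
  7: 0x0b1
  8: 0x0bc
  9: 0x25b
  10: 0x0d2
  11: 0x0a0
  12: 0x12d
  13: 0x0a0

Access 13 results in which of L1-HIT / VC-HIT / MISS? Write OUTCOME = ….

0: 0xb0 (blk 11, set 3) → MISS  vc=[]
1: 0xbc (blk 11, set 3) → L1-HIT  vc=[]
2: 0x33e (blk 51, set 3) → MISS  vc=[11]
3: 0xb3 (blk 11, set 3) → VC-HIT  vc=[51]
4: 0x250 (blk 37, set 5) → MISS  vc=[51]
5: 0x25f (blk 37, set 5) → L1-HIT  vc=[51]
6: 0xbe (blk 11, set 3) → L1-HIT  vc=[51]
7: 0xb1 (blk 11, set 3) → L1-HIT  vc=[51]
8: 0xbc (blk 11, set 3) → L1-HIT  vc=[51]
9: 0x25b (blk 37, set 5) → L1-HIT  vc=[51]
10: 0xd2 (blk 13, set 5) → MISS  vc=[51, 37]
11: 0xa0 (blk 10, set 2) → MISS  vc=[51, 37]
12: 0x12d (blk 18, set 2) → MISS  vc=[51, 37, 10]
13: 0xa0 (blk 10, set 2) → VC-HIT  vc=[51, 37, 18]

OUTCOME = VC-HIT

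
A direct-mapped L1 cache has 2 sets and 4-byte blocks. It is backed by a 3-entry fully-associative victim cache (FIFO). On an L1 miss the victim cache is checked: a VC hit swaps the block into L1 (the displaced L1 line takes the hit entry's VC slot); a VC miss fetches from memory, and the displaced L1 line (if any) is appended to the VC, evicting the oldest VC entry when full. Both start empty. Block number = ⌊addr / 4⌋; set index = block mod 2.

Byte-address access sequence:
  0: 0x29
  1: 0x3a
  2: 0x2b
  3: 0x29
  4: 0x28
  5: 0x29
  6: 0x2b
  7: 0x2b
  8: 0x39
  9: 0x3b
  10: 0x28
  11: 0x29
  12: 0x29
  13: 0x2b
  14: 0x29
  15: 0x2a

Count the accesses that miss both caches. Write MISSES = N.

#0 0x29→b10/s0 MISS; vc=[]
#1 0x3a→b14/s0 MISS; vc=[10]
#2 0x2b→b10/s0 VC-HIT; vc=[14]
#3 0x29→b10/s0 L1-HIT; vc=[14]
#4 0x28→b10/s0 L1-HIT; vc=[14]
#5 0x29→b10/s0 L1-HIT; vc=[14]
#6 0x2b→b10/s0 L1-HIT; vc=[14]
#7 0x2b→b10/s0 L1-HIT; vc=[14]
#8 0x39→b14/s0 VC-HIT; vc=[10]
#9 0x3b→b14/s0 L1-HIT; vc=[10]
#10 0x28→b10/s0 VC-HIT; vc=[14]
#11 0x29→b10/s0 L1-HIT; vc=[14]
#12 0x29→b10/s0 L1-HIT; vc=[14]
#13 0x2b→b10/s0 L1-HIT; vc=[14]
#14 0x29→b10/s0 L1-HIT; vc=[14]
#15 0x2a→b10/s0 L1-HIT; vc=[14]

MISSES = 2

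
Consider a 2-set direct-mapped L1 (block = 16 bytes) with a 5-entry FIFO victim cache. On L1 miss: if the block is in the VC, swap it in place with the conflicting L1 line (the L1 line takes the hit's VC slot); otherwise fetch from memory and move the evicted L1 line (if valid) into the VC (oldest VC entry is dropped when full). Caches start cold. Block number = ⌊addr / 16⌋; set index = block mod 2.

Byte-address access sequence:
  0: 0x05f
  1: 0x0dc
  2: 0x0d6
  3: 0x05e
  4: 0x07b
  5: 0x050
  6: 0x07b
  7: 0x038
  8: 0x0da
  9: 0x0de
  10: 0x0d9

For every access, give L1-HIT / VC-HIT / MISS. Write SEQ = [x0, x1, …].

#0 0x5f→b5/s1 MISS; vc=[]
#1 0xdc→b13/s1 MISS; vc=[5]
#2 0xd6→b13/s1 L1-HIT; vc=[5]
#3 0x5e→b5/s1 VC-HIT; vc=[13]
#4 0x7b→b7/s1 MISS; vc=[13,5]
#5 0x50→b5/s1 VC-HIT; vc=[13,7]
#6 0x7b→b7/s1 VC-HIT; vc=[13,5]
#7 0x38→b3/s1 MISS; vc=[13,5,7]
#8 0xda→b13/s1 VC-HIT; vc=[3,5,7]
#9 0xde→b13/s1 L1-HIT; vc=[3,5,7]
#10 0xd9→b13/s1 L1-HIT; vc=[3,5,7]

SEQ = [MISS, MISS, L1-HIT, VC-HIT, MISS, VC-HIT, VC-HIT, MISS, VC-HIT, L1-HIT, L1-HIT]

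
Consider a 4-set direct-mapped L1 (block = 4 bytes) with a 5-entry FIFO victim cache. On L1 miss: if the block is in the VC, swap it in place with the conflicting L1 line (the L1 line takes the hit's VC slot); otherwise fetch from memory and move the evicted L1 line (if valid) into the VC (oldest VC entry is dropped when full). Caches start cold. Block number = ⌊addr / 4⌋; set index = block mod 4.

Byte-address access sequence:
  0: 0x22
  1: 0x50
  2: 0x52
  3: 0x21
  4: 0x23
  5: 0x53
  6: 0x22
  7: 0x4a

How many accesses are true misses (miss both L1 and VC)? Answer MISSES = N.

MISSES = 3

#0 0x22→b8/s0 MISS; vc=[]
#1 0x50→b20/s0 MISS; vc=[8]
#2 0x52→b20/s0 L1-HIT; vc=[8]
#3 0x21→b8/s0 VC-HIT; vc=[20]
#4 0x23→b8/s0 L1-HIT; vc=[20]
#5 0x53→b20/s0 VC-HIT; vc=[8]
#6 0x22→b8/s0 VC-HIT; vc=[20]
#7 0x4a→b18/s2 MISS; vc=[20]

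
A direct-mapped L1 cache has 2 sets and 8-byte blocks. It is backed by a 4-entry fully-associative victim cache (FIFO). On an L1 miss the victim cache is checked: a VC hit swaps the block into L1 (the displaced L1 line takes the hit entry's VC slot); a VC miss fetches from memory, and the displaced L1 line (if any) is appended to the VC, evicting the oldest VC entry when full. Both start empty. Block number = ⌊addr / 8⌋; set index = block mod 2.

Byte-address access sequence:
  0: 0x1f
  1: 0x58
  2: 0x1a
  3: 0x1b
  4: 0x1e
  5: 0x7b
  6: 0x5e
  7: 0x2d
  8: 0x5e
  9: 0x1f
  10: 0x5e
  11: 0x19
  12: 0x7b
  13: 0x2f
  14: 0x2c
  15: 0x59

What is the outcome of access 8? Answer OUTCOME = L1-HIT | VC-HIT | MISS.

OUTCOME = VC-HIT

0: 0x1f (blk 3, set 1) → MISS  vc=[]
1: 0x58 (blk 11, set 1) → MISS  vc=[3]
2: 0x1a (blk 3, set 1) → VC-HIT  vc=[11]
3: 0x1b (blk 3, set 1) → L1-HIT  vc=[11]
4: 0x1e (blk 3, set 1) → L1-HIT  vc=[11]
5: 0x7b (blk 15, set 1) → MISS  vc=[11, 3]
6: 0x5e (blk 11, set 1) → VC-HIT  vc=[15, 3]
7: 0x2d (blk 5, set 1) → MISS  vc=[15, 3, 11]
8: 0x5e (blk 11, set 1) → VC-HIT  vc=[15, 3, 5]
9: 0x1f (blk 3, set 1) → VC-HIT  vc=[15, 11, 5]
10: 0x5e (blk 11, set 1) → VC-HIT  vc=[15, 3, 5]
11: 0x19 (blk 3, set 1) → VC-HIT  vc=[15, 11, 5]
12: 0x7b (blk 15, set 1) → VC-HIT  vc=[3, 11, 5]
13: 0x2f (blk 5, set 1) → VC-HIT  vc=[3, 11, 15]
14: 0x2c (blk 5, set 1) → L1-HIT  vc=[3, 11, 15]
15: 0x59 (blk 11, set 1) → VC-HIT  vc=[3, 5, 15]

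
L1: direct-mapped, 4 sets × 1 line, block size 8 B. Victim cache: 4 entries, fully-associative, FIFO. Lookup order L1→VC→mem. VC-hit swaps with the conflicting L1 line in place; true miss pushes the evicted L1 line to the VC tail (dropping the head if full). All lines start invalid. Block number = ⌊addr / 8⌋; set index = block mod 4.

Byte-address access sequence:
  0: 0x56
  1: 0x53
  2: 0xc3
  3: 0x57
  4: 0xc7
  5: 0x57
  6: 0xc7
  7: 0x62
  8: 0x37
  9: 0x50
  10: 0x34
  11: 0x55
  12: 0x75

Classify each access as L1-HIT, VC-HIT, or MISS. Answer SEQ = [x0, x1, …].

  [0] addr=0x56 blk=10 s=2: MISS | VC []
  [1] addr=0x53 blk=10 s=2: L1-HIT | VC []
  [2] addr=0xc3 blk=24 s=0: MISS | VC []
  [3] addr=0x57 blk=10 s=2: L1-HIT | VC []
  [4] addr=0xc7 blk=24 s=0: L1-HIT | VC []
  [5] addr=0x57 blk=10 s=2: L1-HIT | VC []
  [6] addr=0xc7 blk=24 s=0: L1-HIT | VC []
  [7] addr=0x62 blk=12 s=0: MISS | VC [24]
  [8] addr=0x37 blk=6 s=2: MISS | VC [24, 10]
  [9] addr=0x50 blk=10 s=2: VC-HIT | VC [24, 6]
  [10] addr=0x34 blk=6 s=2: VC-HIT | VC [24, 10]
  [11] addr=0x55 blk=10 s=2: VC-HIT | VC [24, 6]
  [12] addr=0x75 blk=14 s=2: MISS | VC [24, 6, 10]

SEQ = [MISS, L1-HIT, MISS, L1-HIT, L1-HIT, L1-HIT, L1-HIT, MISS, MISS, VC-HIT, VC-HIT, VC-HIT, MISS]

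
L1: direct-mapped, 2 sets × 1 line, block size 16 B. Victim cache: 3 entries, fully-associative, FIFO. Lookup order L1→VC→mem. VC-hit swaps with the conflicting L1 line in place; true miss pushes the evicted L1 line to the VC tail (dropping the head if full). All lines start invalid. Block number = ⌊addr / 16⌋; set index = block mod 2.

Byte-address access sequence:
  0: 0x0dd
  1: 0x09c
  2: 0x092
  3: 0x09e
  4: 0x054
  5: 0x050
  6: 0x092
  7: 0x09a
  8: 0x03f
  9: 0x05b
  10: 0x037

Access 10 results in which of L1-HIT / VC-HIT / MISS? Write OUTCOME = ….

OUTCOME = VC-HIT

0: 0xdd (blk 13, set 1) → MISS  vc=[]
1: 0x9c (blk 9, set 1) → MISS  vc=[13]
2: 0x92 (blk 9, set 1) → L1-HIT  vc=[13]
3: 0x9e (blk 9, set 1) → L1-HIT  vc=[13]
4: 0x54 (blk 5, set 1) → MISS  vc=[13, 9]
5: 0x50 (blk 5, set 1) → L1-HIT  vc=[13, 9]
6: 0x92 (blk 9, set 1) → VC-HIT  vc=[13, 5]
7: 0x9a (blk 9, set 1) → L1-HIT  vc=[13, 5]
8: 0x3f (blk 3, set 1) → MISS  vc=[13, 5, 9]
9: 0x5b (blk 5, set 1) → VC-HIT  vc=[13, 3, 9]
10: 0x37 (blk 3, set 1) → VC-HIT  vc=[13, 5, 9]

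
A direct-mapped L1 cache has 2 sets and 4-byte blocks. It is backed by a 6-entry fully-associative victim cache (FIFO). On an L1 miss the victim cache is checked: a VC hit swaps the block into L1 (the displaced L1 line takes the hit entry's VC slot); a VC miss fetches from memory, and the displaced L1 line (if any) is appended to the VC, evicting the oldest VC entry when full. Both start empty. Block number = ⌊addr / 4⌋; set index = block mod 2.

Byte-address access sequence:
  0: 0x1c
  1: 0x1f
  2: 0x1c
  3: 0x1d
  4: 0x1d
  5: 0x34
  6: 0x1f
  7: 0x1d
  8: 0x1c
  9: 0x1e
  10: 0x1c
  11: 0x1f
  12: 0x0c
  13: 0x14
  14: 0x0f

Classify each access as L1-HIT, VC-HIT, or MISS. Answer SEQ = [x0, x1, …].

SEQ = [MISS, L1-HIT, L1-HIT, L1-HIT, L1-HIT, MISS, VC-HIT, L1-HIT, L1-HIT, L1-HIT, L1-HIT, L1-HIT, MISS, MISS, VC-HIT]

0: 0x1c (blk 7, set 1) → MISS  vc=[]
1: 0x1f (blk 7, set 1) → L1-HIT  vc=[]
2: 0x1c (blk 7, set 1) → L1-HIT  vc=[]
3: 0x1d (blk 7, set 1) → L1-HIT  vc=[]
4: 0x1d (blk 7, set 1) → L1-HIT  vc=[]
5: 0x34 (blk 13, set 1) → MISS  vc=[7]
6: 0x1f (blk 7, set 1) → VC-HIT  vc=[13]
7: 0x1d (blk 7, set 1) → L1-HIT  vc=[13]
8: 0x1c (blk 7, set 1) → L1-HIT  vc=[13]
9: 0x1e (blk 7, set 1) → L1-HIT  vc=[13]
10: 0x1c (blk 7, set 1) → L1-HIT  vc=[13]
11: 0x1f (blk 7, set 1) → L1-HIT  vc=[13]
12: 0xc (blk 3, set 1) → MISS  vc=[13, 7]
13: 0x14 (blk 5, set 1) → MISS  vc=[13, 7, 3]
14: 0xf (blk 3, set 1) → VC-HIT  vc=[13, 7, 5]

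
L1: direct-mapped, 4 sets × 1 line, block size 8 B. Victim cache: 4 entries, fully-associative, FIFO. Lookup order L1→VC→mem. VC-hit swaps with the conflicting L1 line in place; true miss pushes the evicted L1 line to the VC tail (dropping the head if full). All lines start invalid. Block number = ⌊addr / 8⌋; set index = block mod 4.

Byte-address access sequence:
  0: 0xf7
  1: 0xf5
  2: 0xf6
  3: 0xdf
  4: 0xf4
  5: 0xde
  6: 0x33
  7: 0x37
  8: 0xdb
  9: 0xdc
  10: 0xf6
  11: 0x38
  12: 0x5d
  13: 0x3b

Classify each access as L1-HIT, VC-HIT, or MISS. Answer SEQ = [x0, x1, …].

SEQ = [MISS, L1-HIT, L1-HIT, MISS, L1-HIT, L1-HIT, MISS, L1-HIT, L1-HIT, L1-HIT, VC-HIT, MISS, MISS, VC-HIT]

  [0] addr=0xf7 blk=30 s=2: MISS | VC []
  [1] addr=0xf5 blk=30 s=2: L1-HIT | VC []
  [2] addr=0xf6 blk=30 s=2: L1-HIT | VC []
  [3] addr=0xdf blk=27 s=3: MISS | VC []
  [4] addr=0xf4 blk=30 s=2: L1-HIT | VC []
  [5] addr=0xde blk=27 s=3: L1-HIT | VC []
  [6] addr=0x33 blk=6 s=2: MISS | VC [30]
  [7] addr=0x37 blk=6 s=2: L1-HIT | VC [30]
  [8] addr=0xdb blk=27 s=3: L1-HIT | VC [30]
  [9] addr=0xdc blk=27 s=3: L1-HIT | VC [30]
  [10] addr=0xf6 blk=30 s=2: VC-HIT | VC [6]
  [11] addr=0x38 blk=7 s=3: MISS | VC [6, 27]
  [12] addr=0x5d blk=11 s=3: MISS | VC [6, 27, 7]
  [13] addr=0x3b blk=7 s=3: VC-HIT | VC [6, 27, 11]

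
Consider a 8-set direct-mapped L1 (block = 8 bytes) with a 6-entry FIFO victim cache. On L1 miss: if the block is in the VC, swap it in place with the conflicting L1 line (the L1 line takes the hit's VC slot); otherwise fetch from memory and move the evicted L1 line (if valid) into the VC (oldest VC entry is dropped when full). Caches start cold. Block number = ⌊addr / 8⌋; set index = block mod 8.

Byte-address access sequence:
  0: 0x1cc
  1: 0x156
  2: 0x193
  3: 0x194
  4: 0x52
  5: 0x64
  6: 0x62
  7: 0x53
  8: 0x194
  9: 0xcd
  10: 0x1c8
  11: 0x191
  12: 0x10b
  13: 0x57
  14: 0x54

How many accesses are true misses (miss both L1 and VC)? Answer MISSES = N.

0: 0x1cc (blk 57, set 1) → MISS  vc=[]
1: 0x156 (blk 42, set 2) → MISS  vc=[]
2: 0x193 (blk 50, set 2) → MISS  vc=[42]
3: 0x194 (blk 50, set 2) → L1-HIT  vc=[42]
4: 0x52 (blk 10, set 2) → MISS  vc=[42, 50]
5: 0x64 (blk 12, set 4) → MISS  vc=[42, 50]
6: 0x62 (blk 12, set 4) → L1-HIT  vc=[42, 50]
7: 0x53 (blk 10, set 2) → L1-HIT  vc=[42, 50]
8: 0x194 (blk 50, set 2) → VC-HIT  vc=[42, 10]
9: 0xcd (blk 25, set 1) → MISS  vc=[42, 10, 57]
10: 0x1c8 (blk 57, set 1) → VC-HIT  vc=[42, 10, 25]
11: 0x191 (blk 50, set 2) → L1-HIT  vc=[42, 10, 25]
12: 0x10b (blk 33, set 1) → MISS  vc=[42, 10, 25, 57]
13: 0x57 (blk 10, set 2) → VC-HIT  vc=[42, 50, 25, 57]
14: 0x54 (blk 10, set 2) → L1-HIT  vc=[42, 50, 25, 57]

MISSES = 7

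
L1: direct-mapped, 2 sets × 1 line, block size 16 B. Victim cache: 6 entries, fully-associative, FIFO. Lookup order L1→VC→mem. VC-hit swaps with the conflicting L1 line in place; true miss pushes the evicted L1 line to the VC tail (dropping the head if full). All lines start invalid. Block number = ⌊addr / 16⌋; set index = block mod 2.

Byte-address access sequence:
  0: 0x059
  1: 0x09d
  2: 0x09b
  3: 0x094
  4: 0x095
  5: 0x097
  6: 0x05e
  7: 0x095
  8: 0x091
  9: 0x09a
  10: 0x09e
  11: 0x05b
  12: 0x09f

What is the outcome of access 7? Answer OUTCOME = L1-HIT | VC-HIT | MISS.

0: 0x59 (blk 5, set 1) → MISS  vc=[]
1: 0x9d (blk 9, set 1) → MISS  vc=[5]
2: 0x9b (blk 9, set 1) → L1-HIT  vc=[5]
3: 0x94 (blk 9, set 1) → L1-HIT  vc=[5]
4: 0x95 (blk 9, set 1) → L1-HIT  vc=[5]
5: 0x97 (blk 9, set 1) → L1-HIT  vc=[5]
6: 0x5e (blk 5, set 1) → VC-HIT  vc=[9]
7: 0x95 (blk 9, set 1) → VC-HIT  vc=[5]
8: 0x91 (blk 9, set 1) → L1-HIT  vc=[5]
9: 0x9a (blk 9, set 1) → L1-HIT  vc=[5]
10: 0x9e (blk 9, set 1) → L1-HIT  vc=[5]
11: 0x5b (blk 5, set 1) → VC-HIT  vc=[9]
12: 0x9f (blk 9, set 1) → VC-HIT  vc=[5]

OUTCOME = VC-HIT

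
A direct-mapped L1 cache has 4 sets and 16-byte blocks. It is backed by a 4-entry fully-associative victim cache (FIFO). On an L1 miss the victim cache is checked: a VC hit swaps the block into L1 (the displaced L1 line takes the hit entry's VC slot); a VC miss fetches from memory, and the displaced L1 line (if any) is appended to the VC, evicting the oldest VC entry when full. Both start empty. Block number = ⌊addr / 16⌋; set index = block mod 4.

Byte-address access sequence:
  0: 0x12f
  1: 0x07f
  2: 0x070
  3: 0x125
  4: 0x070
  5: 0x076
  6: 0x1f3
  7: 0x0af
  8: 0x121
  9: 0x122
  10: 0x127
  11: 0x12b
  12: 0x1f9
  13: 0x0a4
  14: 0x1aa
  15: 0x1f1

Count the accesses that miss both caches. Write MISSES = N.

MISSES = 5

  [0] addr=0x12f blk=18 s=2: MISS | VC []
  [1] addr=0x7f blk=7 s=3: MISS | VC []
  [2] addr=0x70 blk=7 s=3: L1-HIT | VC []
  [3] addr=0x125 blk=18 s=2: L1-HIT | VC []
  [4] addr=0x70 blk=7 s=3: L1-HIT | VC []
  [5] addr=0x76 blk=7 s=3: L1-HIT | VC []
  [6] addr=0x1f3 blk=31 s=3: MISS | VC [7]
  [7] addr=0xaf blk=10 s=2: MISS | VC [7, 18]
  [8] addr=0x121 blk=18 s=2: VC-HIT | VC [7, 10]
  [9] addr=0x122 blk=18 s=2: L1-HIT | VC [7, 10]
  [10] addr=0x127 blk=18 s=2: L1-HIT | VC [7, 10]
  [11] addr=0x12b blk=18 s=2: L1-HIT | VC [7, 10]
  [12] addr=0x1f9 blk=31 s=3: L1-HIT | VC [7, 10]
  [13] addr=0xa4 blk=10 s=2: VC-HIT | VC [7, 18]
  [14] addr=0x1aa blk=26 s=2: MISS | VC [7, 18, 10]
  [15] addr=0x1f1 blk=31 s=3: L1-HIT | VC [7, 18, 10]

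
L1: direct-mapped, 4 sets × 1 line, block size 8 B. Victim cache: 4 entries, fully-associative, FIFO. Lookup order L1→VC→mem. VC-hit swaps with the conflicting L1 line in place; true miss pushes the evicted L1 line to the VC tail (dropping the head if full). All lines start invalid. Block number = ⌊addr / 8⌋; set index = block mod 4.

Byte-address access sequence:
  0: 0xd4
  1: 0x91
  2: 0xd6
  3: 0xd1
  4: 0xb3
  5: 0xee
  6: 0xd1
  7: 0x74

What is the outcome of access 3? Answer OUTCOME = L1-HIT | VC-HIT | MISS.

OUTCOME = L1-HIT

0: 0xd4 (blk 26, set 2) → MISS  vc=[]
1: 0x91 (blk 18, set 2) → MISS  vc=[26]
2: 0xd6 (blk 26, set 2) → VC-HIT  vc=[18]
3: 0xd1 (blk 26, set 2) → L1-HIT  vc=[18]
4: 0xb3 (blk 22, set 2) → MISS  vc=[18, 26]
5: 0xee (blk 29, set 1) → MISS  vc=[18, 26]
6: 0xd1 (blk 26, set 2) → VC-HIT  vc=[18, 22]
7: 0x74 (blk 14, set 2) → MISS  vc=[18, 22, 26]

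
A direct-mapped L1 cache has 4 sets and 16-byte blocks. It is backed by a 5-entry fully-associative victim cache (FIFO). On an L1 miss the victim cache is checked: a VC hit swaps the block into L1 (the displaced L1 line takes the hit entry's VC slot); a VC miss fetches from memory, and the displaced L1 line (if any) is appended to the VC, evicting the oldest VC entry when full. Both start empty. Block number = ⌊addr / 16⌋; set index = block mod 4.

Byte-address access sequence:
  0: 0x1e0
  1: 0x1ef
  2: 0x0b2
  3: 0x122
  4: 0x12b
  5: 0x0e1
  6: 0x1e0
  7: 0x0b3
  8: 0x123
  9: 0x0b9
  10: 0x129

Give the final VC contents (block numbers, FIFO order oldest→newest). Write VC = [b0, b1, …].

VC = [14, 30]

#0 0x1e0→b30/s2 MISS; vc=[]
#1 0x1ef→b30/s2 L1-HIT; vc=[]
#2 0xb2→b11/s3 MISS; vc=[]
#3 0x122→b18/s2 MISS; vc=[30]
#4 0x12b→b18/s2 L1-HIT; vc=[30]
#5 0xe1→b14/s2 MISS; vc=[30,18]
#6 0x1e0→b30/s2 VC-HIT; vc=[14,18]
#7 0xb3→b11/s3 L1-HIT; vc=[14,18]
#8 0x123→b18/s2 VC-HIT; vc=[14,30]
#9 0xb9→b11/s3 L1-HIT; vc=[14,30]
#10 0x129→b18/s2 L1-HIT; vc=[14,30]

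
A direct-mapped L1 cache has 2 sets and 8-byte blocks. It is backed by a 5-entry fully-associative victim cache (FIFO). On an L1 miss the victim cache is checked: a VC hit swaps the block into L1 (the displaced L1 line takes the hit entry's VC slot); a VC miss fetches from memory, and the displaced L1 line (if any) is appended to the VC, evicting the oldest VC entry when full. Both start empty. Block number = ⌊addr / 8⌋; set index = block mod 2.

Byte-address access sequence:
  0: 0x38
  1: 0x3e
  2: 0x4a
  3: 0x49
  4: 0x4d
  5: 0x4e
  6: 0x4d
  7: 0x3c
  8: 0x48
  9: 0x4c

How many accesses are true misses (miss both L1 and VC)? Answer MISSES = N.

MISSES = 2

#0 0x38→b7/s1 MISS; vc=[]
#1 0x3e→b7/s1 L1-HIT; vc=[]
#2 0x4a→b9/s1 MISS; vc=[7]
#3 0x49→b9/s1 L1-HIT; vc=[7]
#4 0x4d→b9/s1 L1-HIT; vc=[7]
#5 0x4e→b9/s1 L1-HIT; vc=[7]
#6 0x4d→b9/s1 L1-HIT; vc=[7]
#7 0x3c→b7/s1 VC-HIT; vc=[9]
#8 0x48→b9/s1 VC-HIT; vc=[7]
#9 0x4c→b9/s1 L1-HIT; vc=[7]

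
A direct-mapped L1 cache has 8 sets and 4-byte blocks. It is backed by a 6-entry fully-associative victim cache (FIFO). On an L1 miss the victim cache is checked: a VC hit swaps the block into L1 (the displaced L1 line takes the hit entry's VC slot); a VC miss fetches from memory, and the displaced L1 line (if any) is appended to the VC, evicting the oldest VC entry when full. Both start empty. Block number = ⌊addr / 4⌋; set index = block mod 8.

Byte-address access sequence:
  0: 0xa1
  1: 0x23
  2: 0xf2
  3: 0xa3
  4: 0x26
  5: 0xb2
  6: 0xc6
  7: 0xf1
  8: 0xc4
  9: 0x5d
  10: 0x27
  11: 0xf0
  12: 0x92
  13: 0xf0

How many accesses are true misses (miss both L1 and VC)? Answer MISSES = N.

  [0] addr=0xa1 blk=40 s=0: MISS | VC []
  [1] addr=0x23 blk=8 s=0: MISS | VC [40]
  [2] addr=0xf2 blk=60 s=4: MISS | VC [40]
  [3] addr=0xa3 blk=40 s=0: VC-HIT | VC [8]
  [4] addr=0x26 blk=9 s=1: MISS | VC [8]
  [5] addr=0xb2 blk=44 s=4: MISS | VC [8, 60]
  [6] addr=0xc6 blk=49 s=1: MISS | VC [8, 60, 9]
  [7] addr=0xf1 blk=60 s=4: VC-HIT | VC [8, 44, 9]
  [8] addr=0xc4 blk=49 s=1: L1-HIT | VC [8, 44, 9]
  [9] addr=0x5d blk=23 s=7: MISS | VC [8, 44, 9]
  [10] addr=0x27 blk=9 s=1: VC-HIT | VC [8, 44, 49]
  [11] addr=0xf0 blk=60 s=4: L1-HIT | VC [8, 44, 49]
  [12] addr=0x92 blk=36 s=4: MISS | VC [8, 44, 49, 60]
  [13] addr=0xf0 blk=60 s=4: VC-HIT | VC [8, 44, 49, 36]

MISSES = 8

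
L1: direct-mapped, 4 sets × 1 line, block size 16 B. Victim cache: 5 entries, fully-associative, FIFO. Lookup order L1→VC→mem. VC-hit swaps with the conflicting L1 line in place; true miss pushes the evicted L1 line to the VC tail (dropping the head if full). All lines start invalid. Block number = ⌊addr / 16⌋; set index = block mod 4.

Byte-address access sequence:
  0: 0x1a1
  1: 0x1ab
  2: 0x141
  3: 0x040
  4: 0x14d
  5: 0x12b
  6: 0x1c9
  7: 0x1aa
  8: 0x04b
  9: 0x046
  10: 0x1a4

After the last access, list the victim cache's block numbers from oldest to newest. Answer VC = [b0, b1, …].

VC = [28, 18, 20]

  [0] addr=0x1a1 blk=26 s=2: MISS | VC []
  [1] addr=0x1ab blk=26 s=2: L1-HIT | VC []
  [2] addr=0x141 blk=20 s=0: MISS | VC []
  [3] addr=0x40 blk=4 s=0: MISS | VC [20]
  [4] addr=0x14d blk=20 s=0: VC-HIT | VC [4]
  [5] addr=0x12b blk=18 s=2: MISS | VC [4, 26]
  [6] addr=0x1c9 blk=28 s=0: MISS | VC [4, 26, 20]
  [7] addr=0x1aa blk=26 s=2: VC-HIT | VC [4, 18, 20]
  [8] addr=0x4b blk=4 s=0: VC-HIT | VC [28, 18, 20]
  [9] addr=0x46 blk=4 s=0: L1-HIT | VC [28, 18, 20]
  [10] addr=0x1a4 blk=26 s=2: L1-HIT | VC [28, 18, 20]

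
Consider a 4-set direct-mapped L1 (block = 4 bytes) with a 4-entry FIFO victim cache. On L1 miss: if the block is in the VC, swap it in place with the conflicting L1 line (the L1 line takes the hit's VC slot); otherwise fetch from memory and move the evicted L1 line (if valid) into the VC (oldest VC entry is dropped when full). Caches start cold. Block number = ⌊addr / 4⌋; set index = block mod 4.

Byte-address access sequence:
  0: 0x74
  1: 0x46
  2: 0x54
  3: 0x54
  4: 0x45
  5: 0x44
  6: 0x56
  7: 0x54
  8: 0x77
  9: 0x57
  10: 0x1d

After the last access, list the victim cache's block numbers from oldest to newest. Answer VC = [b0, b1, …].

  [0] addr=0x74 blk=29 s=1: MISS | VC []
  [1] addr=0x46 blk=17 s=1: MISS | VC [29]
  [2] addr=0x54 blk=21 s=1: MISS | VC [29, 17]
  [3] addr=0x54 blk=21 s=1: L1-HIT | VC [29, 17]
  [4] addr=0x45 blk=17 s=1: VC-HIT | VC [29, 21]
  [5] addr=0x44 blk=17 s=1: L1-HIT | VC [29, 21]
  [6] addr=0x56 blk=21 s=1: VC-HIT | VC [29, 17]
  [7] addr=0x54 blk=21 s=1: L1-HIT | VC [29, 17]
  [8] addr=0x77 blk=29 s=1: VC-HIT | VC [21, 17]
  [9] addr=0x57 blk=21 s=1: VC-HIT | VC [29, 17]
  [10] addr=0x1d blk=7 s=3: MISS | VC [29, 17]

VC = [29, 17]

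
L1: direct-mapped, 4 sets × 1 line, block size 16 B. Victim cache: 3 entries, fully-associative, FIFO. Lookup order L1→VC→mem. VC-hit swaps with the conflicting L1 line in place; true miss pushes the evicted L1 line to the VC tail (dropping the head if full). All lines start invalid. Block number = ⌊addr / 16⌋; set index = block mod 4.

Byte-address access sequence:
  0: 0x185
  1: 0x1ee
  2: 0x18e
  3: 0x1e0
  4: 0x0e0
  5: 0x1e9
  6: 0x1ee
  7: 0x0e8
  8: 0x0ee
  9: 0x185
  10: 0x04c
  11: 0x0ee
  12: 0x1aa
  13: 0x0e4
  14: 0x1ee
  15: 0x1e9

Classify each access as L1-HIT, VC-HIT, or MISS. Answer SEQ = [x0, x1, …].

SEQ = [MISS, MISS, L1-HIT, L1-HIT, MISS, VC-HIT, L1-HIT, VC-HIT, L1-HIT, L1-HIT, MISS, L1-HIT, MISS, VC-HIT, VC-HIT, L1-HIT]

0: 0x185 (blk 24, set 0) → MISS  vc=[]
1: 0x1ee (blk 30, set 2) → MISS  vc=[]
2: 0x18e (blk 24, set 0) → L1-HIT  vc=[]
3: 0x1e0 (blk 30, set 2) → L1-HIT  vc=[]
4: 0xe0 (blk 14, set 2) → MISS  vc=[30]
5: 0x1e9 (blk 30, set 2) → VC-HIT  vc=[14]
6: 0x1ee (blk 30, set 2) → L1-HIT  vc=[14]
7: 0xe8 (blk 14, set 2) → VC-HIT  vc=[30]
8: 0xee (blk 14, set 2) → L1-HIT  vc=[30]
9: 0x185 (blk 24, set 0) → L1-HIT  vc=[30]
10: 0x4c (blk 4, set 0) → MISS  vc=[30, 24]
11: 0xee (blk 14, set 2) → L1-HIT  vc=[30, 24]
12: 0x1aa (blk 26, set 2) → MISS  vc=[30, 24, 14]
13: 0xe4 (blk 14, set 2) → VC-HIT  vc=[30, 24, 26]
14: 0x1ee (blk 30, set 2) → VC-HIT  vc=[14, 24, 26]
15: 0x1e9 (blk 30, set 2) → L1-HIT  vc=[14, 24, 26]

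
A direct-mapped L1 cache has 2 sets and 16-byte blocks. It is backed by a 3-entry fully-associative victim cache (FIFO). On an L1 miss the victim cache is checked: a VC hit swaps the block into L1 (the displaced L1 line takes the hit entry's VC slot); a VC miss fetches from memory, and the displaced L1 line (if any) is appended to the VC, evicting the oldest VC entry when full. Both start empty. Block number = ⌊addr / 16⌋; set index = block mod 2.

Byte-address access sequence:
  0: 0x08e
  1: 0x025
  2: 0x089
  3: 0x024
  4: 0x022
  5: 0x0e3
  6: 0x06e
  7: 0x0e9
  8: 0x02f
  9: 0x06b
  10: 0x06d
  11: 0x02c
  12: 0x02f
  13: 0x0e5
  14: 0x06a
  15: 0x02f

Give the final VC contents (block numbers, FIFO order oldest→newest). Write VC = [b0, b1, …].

  [0] addr=0x8e blk=8 s=0: MISS | VC []
  [1] addr=0x25 blk=2 s=0: MISS | VC [8]
  [2] addr=0x89 blk=8 s=0: VC-HIT | VC [2]
  [3] addr=0x24 blk=2 s=0: VC-HIT | VC [8]
  [4] addr=0x22 blk=2 s=0: L1-HIT | VC [8]
  [5] addr=0xe3 blk=14 s=0: MISS | VC [8, 2]
  [6] addr=0x6e blk=6 s=0: MISS | VC [8, 2, 14]
  [7] addr=0xe9 blk=14 s=0: VC-HIT | VC [8, 2, 6]
  [8] addr=0x2f blk=2 s=0: VC-HIT | VC [8, 14, 6]
  [9] addr=0x6b blk=6 s=0: VC-HIT | VC [8, 14, 2]
  [10] addr=0x6d blk=6 s=0: L1-HIT | VC [8, 14, 2]
  [11] addr=0x2c blk=2 s=0: VC-HIT | VC [8, 14, 6]
  [12] addr=0x2f blk=2 s=0: L1-HIT | VC [8, 14, 6]
  [13] addr=0xe5 blk=14 s=0: VC-HIT | VC [8, 2, 6]
  [14] addr=0x6a blk=6 s=0: VC-HIT | VC [8, 2, 14]
  [15] addr=0x2f blk=2 s=0: VC-HIT | VC [8, 6, 14]

VC = [8, 6, 14]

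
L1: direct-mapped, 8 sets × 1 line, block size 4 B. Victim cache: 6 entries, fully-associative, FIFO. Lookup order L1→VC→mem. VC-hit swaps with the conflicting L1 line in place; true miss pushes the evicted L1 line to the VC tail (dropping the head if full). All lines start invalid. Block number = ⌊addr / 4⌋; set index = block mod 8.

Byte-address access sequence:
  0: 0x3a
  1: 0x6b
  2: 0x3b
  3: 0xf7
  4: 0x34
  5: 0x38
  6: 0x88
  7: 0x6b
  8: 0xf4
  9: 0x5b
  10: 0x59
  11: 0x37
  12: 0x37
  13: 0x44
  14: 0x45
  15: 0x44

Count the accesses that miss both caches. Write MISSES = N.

MISSES = 7

0: 0x3a (blk 14, set 6) → MISS  vc=[]
1: 0x6b (blk 26, set 2) → MISS  vc=[]
2: 0x3b (blk 14, set 6) → L1-HIT  vc=[]
3: 0xf7 (blk 61, set 5) → MISS  vc=[]
4: 0x34 (blk 13, set 5) → MISS  vc=[61]
5: 0x38 (blk 14, set 6) → L1-HIT  vc=[61]
6: 0x88 (blk 34, set 2) → MISS  vc=[61, 26]
7: 0x6b (blk 26, set 2) → VC-HIT  vc=[61, 34]
8: 0xf4 (blk 61, set 5) → VC-HIT  vc=[13, 34]
9: 0x5b (blk 22, set 6) → MISS  vc=[13, 34, 14]
10: 0x59 (blk 22, set 6) → L1-HIT  vc=[13, 34, 14]
11: 0x37 (blk 13, set 5) → VC-HIT  vc=[61, 34, 14]
12: 0x37 (blk 13, set 5) → L1-HIT  vc=[61, 34, 14]
13: 0x44 (blk 17, set 1) → MISS  vc=[61, 34, 14]
14: 0x45 (blk 17, set 1) → L1-HIT  vc=[61, 34, 14]
15: 0x44 (blk 17, set 1) → L1-HIT  vc=[61, 34, 14]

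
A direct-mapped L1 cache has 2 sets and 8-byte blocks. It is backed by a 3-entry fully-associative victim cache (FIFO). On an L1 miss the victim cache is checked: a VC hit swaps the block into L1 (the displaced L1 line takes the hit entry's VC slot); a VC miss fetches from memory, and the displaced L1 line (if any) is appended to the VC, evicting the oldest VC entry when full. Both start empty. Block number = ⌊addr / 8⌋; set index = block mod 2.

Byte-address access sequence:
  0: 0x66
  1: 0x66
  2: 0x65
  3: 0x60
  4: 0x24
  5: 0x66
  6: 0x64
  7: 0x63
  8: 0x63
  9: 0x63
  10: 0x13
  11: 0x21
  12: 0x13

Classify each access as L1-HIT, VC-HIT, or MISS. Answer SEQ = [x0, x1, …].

SEQ = [MISS, L1-HIT, L1-HIT, L1-HIT, MISS, VC-HIT, L1-HIT, L1-HIT, L1-HIT, L1-HIT, MISS, VC-HIT, VC-HIT]

  [0] addr=0x66 blk=12 s=0: MISS | VC []
  [1] addr=0x66 blk=12 s=0: L1-HIT | VC []
  [2] addr=0x65 blk=12 s=0: L1-HIT | VC []
  [3] addr=0x60 blk=12 s=0: L1-HIT | VC []
  [4] addr=0x24 blk=4 s=0: MISS | VC [12]
  [5] addr=0x66 blk=12 s=0: VC-HIT | VC [4]
  [6] addr=0x64 blk=12 s=0: L1-HIT | VC [4]
  [7] addr=0x63 blk=12 s=0: L1-HIT | VC [4]
  [8] addr=0x63 blk=12 s=0: L1-HIT | VC [4]
  [9] addr=0x63 blk=12 s=0: L1-HIT | VC [4]
  [10] addr=0x13 blk=2 s=0: MISS | VC [4, 12]
  [11] addr=0x21 blk=4 s=0: VC-HIT | VC [2, 12]
  [12] addr=0x13 blk=2 s=0: VC-HIT | VC [4, 12]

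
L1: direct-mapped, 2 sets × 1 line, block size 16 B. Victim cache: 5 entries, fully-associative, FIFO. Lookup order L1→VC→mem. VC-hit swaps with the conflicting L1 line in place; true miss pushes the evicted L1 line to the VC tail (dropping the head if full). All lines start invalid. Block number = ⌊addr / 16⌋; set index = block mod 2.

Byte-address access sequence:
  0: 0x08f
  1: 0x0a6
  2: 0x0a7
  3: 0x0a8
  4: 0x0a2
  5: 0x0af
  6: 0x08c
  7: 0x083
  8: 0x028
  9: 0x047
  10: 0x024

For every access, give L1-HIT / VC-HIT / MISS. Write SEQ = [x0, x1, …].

0: 0x8f (blk 8, set 0) → MISS  vc=[]
1: 0xa6 (blk 10, set 0) → MISS  vc=[8]
2: 0xa7 (blk 10, set 0) → L1-HIT  vc=[8]
3: 0xa8 (blk 10, set 0) → L1-HIT  vc=[8]
4: 0xa2 (blk 10, set 0) → L1-HIT  vc=[8]
5: 0xaf (blk 10, set 0) → L1-HIT  vc=[8]
6: 0x8c (blk 8, set 0) → VC-HIT  vc=[10]
7: 0x83 (blk 8, set 0) → L1-HIT  vc=[10]
8: 0x28 (blk 2, set 0) → MISS  vc=[10, 8]
9: 0x47 (blk 4, set 0) → MISS  vc=[10, 8, 2]
10: 0x24 (blk 2, set 0) → VC-HIT  vc=[10, 8, 4]

SEQ = [MISS, MISS, L1-HIT, L1-HIT, L1-HIT, L1-HIT, VC-HIT, L1-HIT, MISS, MISS, VC-HIT]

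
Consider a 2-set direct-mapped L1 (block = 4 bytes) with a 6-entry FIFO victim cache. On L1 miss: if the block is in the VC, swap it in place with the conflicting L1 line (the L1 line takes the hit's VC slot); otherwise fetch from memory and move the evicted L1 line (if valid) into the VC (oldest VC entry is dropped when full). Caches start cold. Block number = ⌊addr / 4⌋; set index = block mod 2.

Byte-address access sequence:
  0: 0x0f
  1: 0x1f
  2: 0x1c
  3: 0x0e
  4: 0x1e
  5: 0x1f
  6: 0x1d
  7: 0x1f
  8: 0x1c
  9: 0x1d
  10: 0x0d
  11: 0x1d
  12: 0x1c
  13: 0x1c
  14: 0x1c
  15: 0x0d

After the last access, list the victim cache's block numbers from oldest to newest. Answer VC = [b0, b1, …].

0: 0xf (blk 3, set 1) → MISS  vc=[]
1: 0x1f (blk 7, set 1) → MISS  vc=[3]
2: 0x1c (blk 7, set 1) → L1-HIT  vc=[3]
3: 0xe (blk 3, set 1) → VC-HIT  vc=[7]
4: 0x1e (blk 7, set 1) → VC-HIT  vc=[3]
5: 0x1f (blk 7, set 1) → L1-HIT  vc=[3]
6: 0x1d (blk 7, set 1) → L1-HIT  vc=[3]
7: 0x1f (blk 7, set 1) → L1-HIT  vc=[3]
8: 0x1c (blk 7, set 1) → L1-HIT  vc=[3]
9: 0x1d (blk 7, set 1) → L1-HIT  vc=[3]
10: 0xd (blk 3, set 1) → VC-HIT  vc=[7]
11: 0x1d (blk 7, set 1) → VC-HIT  vc=[3]
12: 0x1c (blk 7, set 1) → L1-HIT  vc=[3]
13: 0x1c (blk 7, set 1) → L1-HIT  vc=[3]
14: 0x1c (blk 7, set 1) → L1-HIT  vc=[3]
15: 0xd (blk 3, set 1) → VC-HIT  vc=[7]

VC = [7]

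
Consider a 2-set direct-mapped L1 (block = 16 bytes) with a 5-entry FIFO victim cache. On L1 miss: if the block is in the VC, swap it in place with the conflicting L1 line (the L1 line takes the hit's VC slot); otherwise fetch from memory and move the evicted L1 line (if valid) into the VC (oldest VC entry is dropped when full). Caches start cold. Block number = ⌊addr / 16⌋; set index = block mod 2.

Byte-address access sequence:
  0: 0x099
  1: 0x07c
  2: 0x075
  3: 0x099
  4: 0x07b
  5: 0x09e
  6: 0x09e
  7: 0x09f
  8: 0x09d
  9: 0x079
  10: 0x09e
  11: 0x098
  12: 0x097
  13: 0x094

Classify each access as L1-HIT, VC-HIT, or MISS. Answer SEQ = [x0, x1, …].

SEQ = [MISS, MISS, L1-HIT, VC-HIT, VC-HIT, VC-HIT, L1-HIT, L1-HIT, L1-HIT, VC-HIT, VC-HIT, L1-HIT, L1-HIT, L1-HIT]

  [0] addr=0x99 blk=9 s=1: MISS | VC []
  [1] addr=0x7c blk=7 s=1: MISS | VC [9]
  [2] addr=0x75 blk=7 s=1: L1-HIT | VC [9]
  [3] addr=0x99 blk=9 s=1: VC-HIT | VC [7]
  [4] addr=0x7b blk=7 s=1: VC-HIT | VC [9]
  [5] addr=0x9e blk=9 s=1: VC-HIT | VC [7]
  [6] addr=0x9e blk=9 s=1: L1-HIT | VC [7]
  [7] addr=0x9f blk=9 s=1: L1-HIT | VC [7]
  [8] addr=0x9d blk=9 s=1: L1-HIT | VC [7]
  [9] addr=0x79 blk=7 s=1: VC-HIT | VC [9]
  [10] addr=0x9e blk=9 s=1: VC-HIT | VC [7]
  [11] addr=0x98 blk=9 s=1: L1-HIT | VC [7]
  [12] addr=0x97 blk=9 s=1: L1-HIT | VC [7]
  [13] addr=0x94 blk=9 s=1: L1-HIT | VC [7]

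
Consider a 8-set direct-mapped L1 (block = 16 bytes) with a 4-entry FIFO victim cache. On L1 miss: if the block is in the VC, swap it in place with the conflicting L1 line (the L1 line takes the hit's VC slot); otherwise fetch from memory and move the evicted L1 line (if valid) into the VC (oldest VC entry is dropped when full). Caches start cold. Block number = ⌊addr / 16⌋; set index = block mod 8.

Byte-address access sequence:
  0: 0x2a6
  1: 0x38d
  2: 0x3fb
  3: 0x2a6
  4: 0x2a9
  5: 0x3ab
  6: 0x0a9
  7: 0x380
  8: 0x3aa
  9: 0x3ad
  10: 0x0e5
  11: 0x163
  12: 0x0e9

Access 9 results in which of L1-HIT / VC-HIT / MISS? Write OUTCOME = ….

OUTCOME = L1-HIT

#0 0x2a6→b42/s2 MISS; vc=[]
#1 0x38d→b56/s0 MISS; vc=[]
#2 0x3fb→b63/s7 MISS; vc=[]
#3 0x2a6→b42/s2 L1-HIT; vc=[]
#4 0x2a9→b42/s2 L1-HIT; vc=[]
#5 0x3ab→b58/s2 MISS; vc=[42]
#6 0xa9→b10/s2 MISS; vc=[42,58]
#7 0x380→b56/s0 L1-HIT; vc=[42,58]
#8 0x3aa→b58/s2 VC-HIT; vc=[42,10]
#9 0x3ad→b58/s2 L1-HIT; vc=[42,10]
#10 0xe5→b14/s6 MISS; vc=[42,10]
#11 0x163→b22/s6 MISS; vc=[42,10,14]
#12 0xe9→b14/s6 VC-HIT; vc=[42,10,22]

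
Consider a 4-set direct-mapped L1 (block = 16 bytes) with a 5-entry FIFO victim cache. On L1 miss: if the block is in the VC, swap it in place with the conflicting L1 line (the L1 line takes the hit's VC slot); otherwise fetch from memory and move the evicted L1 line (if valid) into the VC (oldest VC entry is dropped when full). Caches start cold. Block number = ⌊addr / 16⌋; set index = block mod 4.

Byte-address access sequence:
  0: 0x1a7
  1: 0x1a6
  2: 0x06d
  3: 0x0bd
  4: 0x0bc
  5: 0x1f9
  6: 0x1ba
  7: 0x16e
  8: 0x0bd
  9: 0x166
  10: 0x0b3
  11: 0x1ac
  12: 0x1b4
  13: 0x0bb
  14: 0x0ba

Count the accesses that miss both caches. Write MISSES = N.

MISSES = 6

0: 0x1a7 (blk 26, set 2) → MISS  vc=[]
1: 0x1a6 (blk 26, set 2) → L1-HIT  vc=[]
2: 0x6d (blk 6, set 2) → MISS  vc=[26]
3: 0xbd (blk 11, set 3) → MISS  vc=[26]
4: 0xbc (blk 11, set 3) → L1-HIT  vc=[26]
5: 0x1f9 (blk 31, set 3) → MISS  vc=[26, 11]
6: 0x1ba (blk 27, set 3) → MISS  vc=[26, 11, 31]
7: 0x16e (blk 22, set 2) → MISS  vc=[26, 11, 31, 6]
8: 0xbd (blk 11, set 3) → VC-HIT  vc=[26, 27, 31, 6]
9: 0x166 (blk 22, set 2) → L1-HIT  vc=[26, 27, 31, 6]
10: 0xb3 (blk 11, set 3) → L1-HIT  vc=[26, 27, 31, 6]
11: 0x1ac (blk 26, set 2) → VC-HIT  vc=[22, 27, 31, 6]
12: 0x1b4 (blk 27, set 3) → VC-HIT  vc=[22, 11, 31, 6]
13: 0xbb (blk 11, set 3) → VC-HIT  vc=[22, 27, 31, 6]
14: 0xba (blk 11, set 3) → L1-HIT  vc=[22, 27, 31, 6]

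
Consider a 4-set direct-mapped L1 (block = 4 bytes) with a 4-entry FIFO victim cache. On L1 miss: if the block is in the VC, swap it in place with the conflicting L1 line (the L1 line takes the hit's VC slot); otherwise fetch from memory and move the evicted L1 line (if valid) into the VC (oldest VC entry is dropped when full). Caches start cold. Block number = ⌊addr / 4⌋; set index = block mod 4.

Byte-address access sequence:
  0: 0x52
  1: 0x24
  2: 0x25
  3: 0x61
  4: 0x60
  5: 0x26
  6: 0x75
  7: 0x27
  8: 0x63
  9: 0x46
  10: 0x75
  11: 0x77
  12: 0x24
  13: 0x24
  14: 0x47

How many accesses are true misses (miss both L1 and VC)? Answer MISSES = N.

MISSES = 5

  [0] addr=0x52 blk=20 s=0: MISS | VC []
  [1] addr=0x24 blk=9 s=1: MISS | VC []
  [2] addr=0x25 blk=9 s=1: L1-HIT | VC []
  [3] addr=0x61 blk=24 s=0: MISS | VC [20]
  [4] addr=0x60 blk=24 s=0: L1-HIT | VC [20]
  [5] addr=0x26 blk=9 s=1: L1-HIT | VC [20]
  [6] addr=0x75 blk=29 s=1: MISS | VC [20, 9]
  [7] addr=0x27 blk=9 s=1: VC-HIT | VC [20, 29]
  [8] addr=0x63 blk=24 s=0: L1-HIT | VC [20, 29]
  [9] addr=0x46 blk=17 s=1: MISS | VC [20, 29, 9]
  [10] addr=0x75 blk=29 s=1: VC-HIT | VC [20, 17, 9]
  [11] addr=0x77 blk=29 s=1: L1-HIT | VC [20, 17, 9]
  [12] addr=0x24 blk=9 s=1: VC-HIT | VC [20, 17, 29]
  [13] addr=0x24 blk=9 s=1: L1-HIT | VC [20, 17, 29]
  [14] addr=0x47 blk=17 s=1: VC-HIT | VC [20, 9, 29]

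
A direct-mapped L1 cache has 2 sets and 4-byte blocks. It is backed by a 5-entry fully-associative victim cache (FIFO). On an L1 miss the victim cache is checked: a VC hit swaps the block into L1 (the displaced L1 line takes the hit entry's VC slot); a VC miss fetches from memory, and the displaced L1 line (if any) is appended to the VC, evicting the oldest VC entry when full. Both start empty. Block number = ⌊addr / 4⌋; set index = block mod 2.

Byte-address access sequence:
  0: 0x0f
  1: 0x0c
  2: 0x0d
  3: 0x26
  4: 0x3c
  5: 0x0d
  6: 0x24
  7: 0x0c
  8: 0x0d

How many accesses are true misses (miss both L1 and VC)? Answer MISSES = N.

#0 0xf→b3/s1 MISS; vc=[]
#1 0xc→b3/s1 L1-HIT; vc=[]
#2 0xd→b3/s1 L1-HIT; vc=[]
#3 0x26→b9/s1 MISS; vc=[3]
#4 0x3c→b15/s1 MISS; vc=[3,9]
#5 0xd→b3/s1 VC-HIT; vc=[15,9]
#6 0x24→b9/s1 VC-HIT; vc=[15,3]
#7 0xc→b3/s1 VC-HIT; vc=[15,9]
#8 0xd→b3/s1 L1-HIT; vc=[15,9]

MISSES = 3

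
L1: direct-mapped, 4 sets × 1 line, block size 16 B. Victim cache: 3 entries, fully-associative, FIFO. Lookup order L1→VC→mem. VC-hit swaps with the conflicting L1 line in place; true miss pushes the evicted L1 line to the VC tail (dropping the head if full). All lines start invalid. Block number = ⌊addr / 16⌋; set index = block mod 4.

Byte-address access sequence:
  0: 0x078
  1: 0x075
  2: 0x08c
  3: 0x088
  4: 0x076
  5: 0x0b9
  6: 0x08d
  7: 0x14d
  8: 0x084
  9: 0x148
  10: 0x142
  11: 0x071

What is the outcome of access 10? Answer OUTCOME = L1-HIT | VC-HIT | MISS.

#0 0x78→b7/s3 MISS; vc=[]
#1 0x75→b7/s3 L1-HIT; vc=[]
#2 0x8c→b8/s0 MISS; vc=[]
#3 0x88→b8/s0 L1-HIT; vc=[]
#4 0x76→b7/s3 L1-HIT; vc=[]
#5 0xb9→b11/s3 MISS; vc=[7]
#6 0x8d→b8/s0 L1-HIT; vc=[7]
#7 0x14d→b20/s0 MISS; vc=[7,8]
#8 0x84→b8/s0 VC-HIT; vc=[7,20]
#9 0x148→b20/s0 VC-HIT; vc=[7,8]
#10 0x142→b20/s0 L1-HIT; vc=[7,8]
#11 0x71→b7/s3 VC-HIT; vc=[11,8]

OUTCOME = L1-HIT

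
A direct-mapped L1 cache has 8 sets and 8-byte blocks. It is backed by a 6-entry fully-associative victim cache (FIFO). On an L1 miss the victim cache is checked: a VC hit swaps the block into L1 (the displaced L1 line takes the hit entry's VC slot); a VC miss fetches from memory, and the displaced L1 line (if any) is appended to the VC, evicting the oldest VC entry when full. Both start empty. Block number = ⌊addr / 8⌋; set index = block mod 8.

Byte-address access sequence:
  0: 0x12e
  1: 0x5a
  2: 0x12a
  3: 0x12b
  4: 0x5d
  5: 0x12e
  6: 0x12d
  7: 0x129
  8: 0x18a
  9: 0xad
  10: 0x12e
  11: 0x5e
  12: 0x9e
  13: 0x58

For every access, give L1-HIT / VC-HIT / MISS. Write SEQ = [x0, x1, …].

SEQ = [MISS, MISS, L1-HIT, L1-HIT, L1-HIT, L1-HIT, L1-HIT, L1-HIT, MISS, MISS, VC-HIT, L1-HIT, MISS, VC-HIT]

#0 0x12e→b37/s5 MISS; vc=[]
#1 0x5a→b11/s3 MISS; vc=[]
#2 0x12a→b37/s5 L1-HIT; vc=[]
#3 0x12b→b37/s5 L1-HIT; vc=[]
#4 0x5d→b11/s3 L1-HIT; vc=[]
#5 0x12e→b37/s5 L1-HIT; vc=[]
#6 0x12d→b37/s5 L1-HIT; vc=[]
#7 0x129→b37/s5 L1-HIT; vc=[]
#8 0x18a→b49/s1 MISS; vc=[]
#9 0xad→b21/s5 MISS; vc=[37]
#10 0x12e→b37/s5 VC-HIT; vc=[21]
#11 0x5e→b11/s3 L1-HIT; vc=[21]
#12 0x9e→b19/s3 MISS; vc=[21,11]
#13 0x58→b11/s3 VC-HIT; vc=[21,19]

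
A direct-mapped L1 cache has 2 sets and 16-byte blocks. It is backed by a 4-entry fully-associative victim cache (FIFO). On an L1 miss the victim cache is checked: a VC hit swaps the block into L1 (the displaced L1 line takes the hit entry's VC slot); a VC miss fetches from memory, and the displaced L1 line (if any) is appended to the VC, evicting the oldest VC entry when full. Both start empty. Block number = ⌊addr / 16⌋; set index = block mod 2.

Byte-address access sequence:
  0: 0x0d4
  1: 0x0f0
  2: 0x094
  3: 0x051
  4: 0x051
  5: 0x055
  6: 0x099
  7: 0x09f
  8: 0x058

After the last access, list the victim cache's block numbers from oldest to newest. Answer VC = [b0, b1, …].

VC = [13, 15, 9]

#0 0xd4→b13/s1 MISS; vc=[]
#1 0xf0→b15/s1 MISS; vc=[13]
#2 0x94→b9/s1 MISS; vc=[13,15]
#3 0x51→b5/s1 MISS; vc=[13,15,9]
#4 0x51→b5/s1 L1-HIT; vc=[13,15,9]
#5 0x55→b5/s1 L1-HIT; vc=[13,15,9]
#6 0x99→b9/s1 VC-HIT; vc=[13,15,5]
#7 0x9f→b9/s1 L1-HIT; vc=[13,15,5]
#8 0x58→b5/s1 VC-HIT; vc=[13,15,9]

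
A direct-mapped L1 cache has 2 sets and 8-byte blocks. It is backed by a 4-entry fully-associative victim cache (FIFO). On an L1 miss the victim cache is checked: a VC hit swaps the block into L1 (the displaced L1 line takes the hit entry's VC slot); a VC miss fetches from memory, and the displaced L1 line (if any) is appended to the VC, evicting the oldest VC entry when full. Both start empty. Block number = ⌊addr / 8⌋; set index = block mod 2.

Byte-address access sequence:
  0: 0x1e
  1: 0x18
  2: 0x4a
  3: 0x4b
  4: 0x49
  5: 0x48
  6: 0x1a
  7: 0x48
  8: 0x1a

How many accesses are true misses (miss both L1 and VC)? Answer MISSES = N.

MISSES = 2

  [0] addr=0x1e blk=3 s=1: MISS | VC []
  [1] addr=0x18 blk=3 s=1: L1-HIT | VC []
  [2] addr=0x4a blk=9 s=1: MISS | VC [3]
  [3] addr=0x4b blk=9 s=1: L1-HIT | VC [3]
  [4] addr=0x49 blk=9 s=1: L1-HIT | VC [3]
  [5] addr=0x48 blk=9 s=1: L1-HIT | VC [3]
  [6] addr=0x1a blk=3 s=1: VC-HIT | VC [9]
  [7] addr=0x48 blk=9 s=1: VC-HIT | VC [3]
  [8] addr=0x1a blk=3 s=1: VC-HIT | VC [9]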